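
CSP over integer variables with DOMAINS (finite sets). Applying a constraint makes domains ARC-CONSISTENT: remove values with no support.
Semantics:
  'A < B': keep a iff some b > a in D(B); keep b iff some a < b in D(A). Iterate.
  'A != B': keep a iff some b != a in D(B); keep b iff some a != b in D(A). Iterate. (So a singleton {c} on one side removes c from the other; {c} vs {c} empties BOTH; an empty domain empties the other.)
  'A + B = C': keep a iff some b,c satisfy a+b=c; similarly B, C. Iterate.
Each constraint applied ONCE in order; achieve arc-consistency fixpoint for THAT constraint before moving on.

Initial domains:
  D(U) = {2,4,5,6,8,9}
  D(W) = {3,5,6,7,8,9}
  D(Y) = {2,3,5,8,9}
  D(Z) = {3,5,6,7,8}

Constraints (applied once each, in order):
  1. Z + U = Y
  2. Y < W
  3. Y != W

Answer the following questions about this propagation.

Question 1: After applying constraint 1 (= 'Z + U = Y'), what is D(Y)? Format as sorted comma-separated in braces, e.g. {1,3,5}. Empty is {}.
Answer: {5,8,9}

Derivation:
Constraint 1 (Z + U = Y) on D(Z)={3,5,6,7,8} D(U)={2,4,5,6,8,9} D(Y)={2,3,5,8,9}: Z {3,5,6,7,8}->{3,5,6,7}; U {2,4,5,6,8,9}->{2,4,5,6}; Y {2,3,5,8,9}->{5,8,9}
So after constraint 1: D(Y) = {5,8,9}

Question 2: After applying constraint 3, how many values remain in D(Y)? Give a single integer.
Answer: 2

Derivation:
Constraint 1 (Z + U = Y) on D(Z)={3,5,6,7,8} D(U)={2,4,5,6,8,9} D(Y)={2,3,5,8,9}: Z {3,5,6,7,8}->{3,5,6,7}; U {2,4,5,6,8,9}->{2,4,5,6}; Y {2,3,5,8,9}->{5,8,9}
Constraint 2 (Y < W) on D(Y)={5,8,9} D(W)={3,5,6,7,8,9}: Y {5,8,9}->{5,8}; W {3,5,6,7,8,9}->{6,7,8,9}
Constraint 3 (Y != W) on D(Y)={5,8} D(W)={6,7,8,9}: no change
So after constraint 3: D(Y)={5,8}, size = 2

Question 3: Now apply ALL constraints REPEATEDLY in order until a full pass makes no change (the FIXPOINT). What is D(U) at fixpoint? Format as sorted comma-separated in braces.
Answer: {2,5}

Derivation:
pass 0 (initial): D(U)={2,4,5,6,8,9}
pass 1: U {2,4,5,6,8,9}->{2,4,5,6}; W {3,5,6,7,8,9}->{6,7,8,9}; Y {2,3,5,8,9}->{5,8}; Z {3,5,6,7,8}->{3,5,6,7}
pass 2: U {2,4,5,6}->{2,5}; Z {3,5,6,7}->{3,6}
pass 3: no change
Fixpoint after 3 passes: D(U) = {2,5}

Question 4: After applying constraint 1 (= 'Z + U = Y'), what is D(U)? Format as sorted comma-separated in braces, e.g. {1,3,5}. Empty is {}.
Answer: {2,4,5,6}

Derivation:
Constraint 1 (Z + U = Y) on D(Z)={3,5,6,7,8} D(U)={2,4,5,6,8,9} D(Y)={2,3,5,8,9}: Z {3,5,6,7,8}->{3,5,6,7}; U {2,4,5,6,8,9}->{2,4,5,6}; Y {2,3,5,8,9}->{5,8,9}
So after constraint 1: D(U) = {2,4,5,6}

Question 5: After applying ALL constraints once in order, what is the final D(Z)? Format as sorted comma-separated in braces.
Answer: {3,5,6,7}

Derivation:
Constraint 1 (Z + U = Y) on D(Z)={3,5,6,7,8} D(U)={2,4,5,6,8,9} D(Y)={2,3,5,8,9}: Z {3,5,6,7,8}->{3,5,6,7}; U {2,4,5,6,8,9}->{2,4,5,6}; Y {2,3,5,8,9}->{5,8,9}
Constraint 2 (Y < W) on D(Y)={5,8,9} D(W)={3,5,6,7,8,9}: Y {5,8,9}->{5,8}; W {3,5,6,7,8,9}->{6,7,8,9}
Constraint 3 (Y != W) on D(Y)={5,8} D(W)={6,7,8,9}: no change
So after all 3 constraints: D(Z) = {3,5,6,7}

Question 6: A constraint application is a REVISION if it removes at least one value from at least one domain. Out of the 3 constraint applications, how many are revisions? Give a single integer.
Answer: 2

Derivation:
Constraint 1 (Z + U = Y) on D(Z)={3,5,6,7,8} D(U)={2,4,5,6,8,9} D(Y)={2,3,5,8,9}: Z {3,5,6,7,8}->{3,5,6,7}; U {2,4,5,6,8,9}->{2,4,5,6}; Y {2,3,5,8,9}->{5,8,9} => REVISION
Constraint 2 (Y < W) on D(Y)={5,8,9} D(W)={3,5,6,7,8,9}: Y {5,8,9}->{5,8}; W {3,5,6,7,8,9}->{6,7,8,9} => REVISION
Constraint 3 (Y != W) on D(Y)={5,8} D(W)={6,7,8,9}: no change => not a revision
Total revisions = 2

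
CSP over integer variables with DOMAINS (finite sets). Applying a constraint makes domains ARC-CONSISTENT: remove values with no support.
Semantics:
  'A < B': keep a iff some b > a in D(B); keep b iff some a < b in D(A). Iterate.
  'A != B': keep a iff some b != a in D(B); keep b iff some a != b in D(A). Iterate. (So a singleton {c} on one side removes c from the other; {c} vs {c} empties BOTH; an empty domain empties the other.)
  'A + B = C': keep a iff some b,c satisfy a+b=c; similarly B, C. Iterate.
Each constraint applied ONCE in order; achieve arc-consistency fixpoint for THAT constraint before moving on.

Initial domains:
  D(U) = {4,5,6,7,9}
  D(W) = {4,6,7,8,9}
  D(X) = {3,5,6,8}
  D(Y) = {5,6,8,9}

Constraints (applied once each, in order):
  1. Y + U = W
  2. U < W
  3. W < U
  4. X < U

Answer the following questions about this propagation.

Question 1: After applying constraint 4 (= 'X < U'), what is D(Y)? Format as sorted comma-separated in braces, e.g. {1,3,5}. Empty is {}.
Answer: {5}

Derivation:
Constraint 1 (Y + U = W) on D(Y)={5,6,8,9} D(U)={4,5,6,7,9} D(W)={4,6,7,8,9}: Y {5,6,8,9}->{5}; U {4,5,6,7,9}->{4}; W {4,6,7,8,9}->{9}
Constraint 2 (U < W) on D(U)={4} D(W)={9}: no change
Constraint 3 (W < U) on D(W)={9} D(U)={4}: W {9}->{}; U {4}->{}
Constraint 4 (X < U) on D(X)={3,5,6,8} D(U)={}: X {3,5,6,8}->{}
So after constraint 4: D(Y) = {5}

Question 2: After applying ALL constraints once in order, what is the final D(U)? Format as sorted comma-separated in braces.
Answer: {}

Derivation:
Constraint 1 (Y + U = W) on D(Y)={5,6,8,9} D(U)={4,5,6,7,9} D(W)={4,6,7,8,9}: Y {5,6,8,9}->{5}; U {4,5,6,7,9}->{4}; W {4,6,7,8,9}->{9}
Constraint 2 (U < W) on D(U)={4} D(W)={9}: no change
Constraint 3 (W < U) on D(W)={9} D(U)={4}: W {9}->{}; U {4}->{}
Constraint 4 (X < U) on D(X)={3,5,6,8} D(U)={}: X {3,5,6,8}->{}
So after all 4 constraints: D(U) = {}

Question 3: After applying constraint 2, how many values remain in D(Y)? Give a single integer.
Answer: 1

Derivation:
Constraint 1 (Y + U = W) on D(Y)={5,6,8,9} D(U)={4,5,6,7,9} D(W)={4,6,7,8,9}: Y {5,6,8,9}->{5}; U {4,5,6,7,9}->{4}; W {4,6,7,8,9}->{9}
Constraint 2 (U < W) on D(U)={4} D(W)={9}: no change
So after constraint 2: D(Y)={5}, size = 1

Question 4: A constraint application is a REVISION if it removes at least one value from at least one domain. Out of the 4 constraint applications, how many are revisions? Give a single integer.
Constraint 1 (Y + U = W) on D(Y)={5,6,8,9} D(U)={4,5,6,7,9} D(W)={4,6,7,8,9}: Y {5,6,8,9}->{5}; U {4,5,6,7,9}->{4}; W {4,6,7,8,9}->{9} => REVISION
Constraint 2 (U < W) on D(U)={4} D(W)={9}: no change => not a revision
Constraint 3 (W < U) on D(W)={9} D(U)={4}: W {9}->{}; U {4}->{} => REVISION
Constraint 4 (X < U) on D(X)={3,5,6,8} D(U)={}: X {3,5,6,8}->{} => REVISION
Total revisions = 3

Answer: 3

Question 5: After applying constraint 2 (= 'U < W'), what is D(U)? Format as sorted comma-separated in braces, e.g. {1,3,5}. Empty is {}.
Constraint 1 (Y + U = W) on D(Y)={5,6,8,9} D(U)={4,5,6,7,9} D(W)={4,6,7,8,9}: Y {5,6,8,9}->{5}; U {4,5,6,7,9}->{4}; W {4,6,7,8,9}->{9}
Constraint 2 (U < W) on D(U)={4} D(W)={9}: no change
So after constraint 2: D(U) = {4}

Answer: {4}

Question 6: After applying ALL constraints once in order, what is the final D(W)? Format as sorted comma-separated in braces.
Constraint 1 (Y + U = W) on D(Y)={5,6,8,9} D(U)={4,5,6,7,9} D(W)={4,6,7,8,9}: Y {5,6,8,9}->{5}; U {4,5,6,7,9}->{4}; W {4,6,7,8,9}->{9}
Constraint 2 (U < W) on D(U)={4} D(W)={9}: no change
Constraint 3 (W < U) on D(W)={9} D(U)={4}: W {9}->{}; U {4}->{}
Constraint 4 (X < U) on D(X)={3,5,6,8} D(U)={}: X {3,5,6,8}->{}
So after all 4 constraints: D(W) = {}

Answer: {}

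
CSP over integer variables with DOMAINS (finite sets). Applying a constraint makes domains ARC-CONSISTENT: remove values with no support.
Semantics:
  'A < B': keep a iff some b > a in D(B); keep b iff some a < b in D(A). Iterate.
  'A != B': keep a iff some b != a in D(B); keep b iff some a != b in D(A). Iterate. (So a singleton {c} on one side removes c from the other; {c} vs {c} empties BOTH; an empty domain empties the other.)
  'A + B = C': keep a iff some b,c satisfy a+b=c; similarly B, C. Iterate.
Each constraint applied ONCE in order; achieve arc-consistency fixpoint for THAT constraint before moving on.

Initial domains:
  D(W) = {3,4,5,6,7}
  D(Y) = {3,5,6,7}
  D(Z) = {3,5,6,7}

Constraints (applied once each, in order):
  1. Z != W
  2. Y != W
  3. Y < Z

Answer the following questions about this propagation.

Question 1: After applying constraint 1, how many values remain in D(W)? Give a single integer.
Answer: 5

Derivation:
Constraint 1 (Z != W) on D(Z)={3,5,6,7} D(W)={3,4,5,6,7}: no change
So after constraint 1: D(W)={3,4,5,6,7}, size = 5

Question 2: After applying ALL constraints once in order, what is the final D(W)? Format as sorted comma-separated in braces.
Answer: {3,4,5,6,7}

Derivation:
Constraint 1 (Z != W) on D(Z)={3,5,6,7} D(W)={3,4,5,6,7}: no change
Constraint 2 (Y != W) on D(Y)={3,5,6,7} D(W)={3,4,5,6,7}: no change
Constraint 3 (Y < Z) on D(Y)={3,5,6,7} D(Z)={3,5,6,7}: Y {3,5,6,7}->{3,5,6}; Z {3,5,6,7}->{5,6,7}
So after all 3 constraints: D(W) = {3,4,5,6,7}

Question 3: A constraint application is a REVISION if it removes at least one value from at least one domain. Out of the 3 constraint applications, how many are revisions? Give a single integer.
Answer: 1

Derivation:
Constraint 1 (Z != W) on D(Z)={3,5,6,7} D(W)={3,4,5,6,7}: no change => not a revision
Constraint 2 (Y != W) on D(Y)={3,5,6,7} D(W)={3,4,5,6,7}: no change => not a revision
Constraint 3 (Y < Z) on D(Y)={3,5,6,7} D(Z)={3,5,6,7}: Y {3,5,6,7}->{3,5,6}; Z {3,5,6,7}->{5,6,7} => REVISION
Total revisions = 1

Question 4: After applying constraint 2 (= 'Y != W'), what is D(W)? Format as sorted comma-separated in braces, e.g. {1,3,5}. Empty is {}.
Constraint 1 (Z != W) on D(Z)={3,5,6,7} D(W)={3,4,5,6,7}: no change
Constraint 2 (Y != W) on D(Y)={3,5,6,7} D(W)={3,4,5,6,7}: no change
So after constraint 2: D(W) = {3,4,5,6,7}

Answer: {3,4,5,6,7}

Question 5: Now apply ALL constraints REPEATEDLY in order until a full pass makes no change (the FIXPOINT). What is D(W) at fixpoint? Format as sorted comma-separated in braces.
Answer: {3,4,5,6,7}

Derivation:
pass 0 (initial): D(W)={3,4,5,6,7}
pass 1: Y {3,5,6,7}->{3,5,6}; Z {3,5,6,7}->{5,6,7}
pass 2: no change
Fixpoint after 2 passes: D(W) = {3,4,5,6,7}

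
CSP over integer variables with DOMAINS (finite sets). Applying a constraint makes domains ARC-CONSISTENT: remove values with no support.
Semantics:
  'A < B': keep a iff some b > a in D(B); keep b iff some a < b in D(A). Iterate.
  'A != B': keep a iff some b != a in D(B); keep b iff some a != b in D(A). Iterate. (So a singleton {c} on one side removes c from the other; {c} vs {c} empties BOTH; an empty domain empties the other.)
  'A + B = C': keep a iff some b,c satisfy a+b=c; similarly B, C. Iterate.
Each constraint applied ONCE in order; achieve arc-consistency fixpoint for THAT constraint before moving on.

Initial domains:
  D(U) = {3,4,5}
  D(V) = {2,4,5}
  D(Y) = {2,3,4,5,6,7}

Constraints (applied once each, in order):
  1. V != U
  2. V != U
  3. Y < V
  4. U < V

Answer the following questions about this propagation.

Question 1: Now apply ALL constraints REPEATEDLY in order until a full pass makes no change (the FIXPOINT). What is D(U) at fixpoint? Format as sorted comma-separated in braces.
pass 0 (initial): D(U)={3,4,5}
pass 1: U {3,4,5}->{3,4}; V {2,4,5}->{4,5}; Y {2,3,4,5,6,7}->{2,3,4}
pass 2: no change
Fixpoint after 2 passes: D(U) = {3,4}

Answer: {3,4}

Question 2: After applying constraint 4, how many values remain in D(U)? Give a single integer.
Constraint 1 (V != U) on D(V)={2,4,5} D(U)={3,4,5}: no change
Constraint 2 (V != U) on D(V)={2,4,5} D(U)={3,4,5}: no change
Constraint 3 (Y < V) on D(Y)={2,3,4,5,6,7} D(V)={2,4,5}: Y {2,3,4,5,6,7}->{2,3,4}; V {2,4,5}->{4,5}
Constraint 4 (U < V) on D(U)={3,4,5} D(V)={4,5}: U {3,4,5}->{3,4}
So after constraint 4: D(U)={3,4}, size = 2

Answer: 2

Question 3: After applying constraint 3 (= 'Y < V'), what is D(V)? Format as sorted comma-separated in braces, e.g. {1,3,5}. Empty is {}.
Answer: {4,5}

Derivation:
Constraint 1 (V != U) on D(V)={2,4,5} D(U)={3,4,5}: no change
Constraint 2 (V != U) on D(V)={2,4,5} D(U)={3,4,5}: no change
Constraint 3 (Y < V) on D(Y)={2,3,4,5,6,7} D(V)={2,4,5}: Y {2,3,4,5,6,7}->{2,3,4}; V {2,4,5}->{4,5}
So after constraint 3: D(V) = {4,5}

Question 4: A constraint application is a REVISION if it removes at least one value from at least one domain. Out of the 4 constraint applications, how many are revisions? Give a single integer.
Constraint 1 (V != U) on D(V)={2,4,5} D(U)={3,4,5}: no change => not a revision
Constraint 2 (V != U) on D(V)={2,4,5} D(U)={3,4,5}: no change => not a revision
Constraint 3 (Y < V) on D(Y)={2,3,4,5,6,7} D(V)={2,4,5}: Y {2,3,4,5,6,7}->{2,3,4}; V {2,4,5}->{4,5} => REVISION
Constraint 4 (U < V) on D(U)={3,4,5} D(V)={4,5}: U {3,4,5}->{3,4} => REVISION
Total revisions = 2

Answer: 2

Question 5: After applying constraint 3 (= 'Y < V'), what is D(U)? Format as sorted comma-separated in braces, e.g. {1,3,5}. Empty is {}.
Constraint 1 (V != U) on D(V)={2,4,5} D(U)={3,4,5}: no change
Constraint 2 (V != U) on D(V)={2,4,5} D(U)={3,4,5}: no change
Constraint 3 (Y < V) on D(Y)={2,3,4,5,6,7} D(V)={2,4,5}: Y {2,3,4,5,6,7}->{2,3,4}; V {2,4,5}->{4,5}
So after constraint 3: D(U) = {3,4,5}

Answer: {3,4,5}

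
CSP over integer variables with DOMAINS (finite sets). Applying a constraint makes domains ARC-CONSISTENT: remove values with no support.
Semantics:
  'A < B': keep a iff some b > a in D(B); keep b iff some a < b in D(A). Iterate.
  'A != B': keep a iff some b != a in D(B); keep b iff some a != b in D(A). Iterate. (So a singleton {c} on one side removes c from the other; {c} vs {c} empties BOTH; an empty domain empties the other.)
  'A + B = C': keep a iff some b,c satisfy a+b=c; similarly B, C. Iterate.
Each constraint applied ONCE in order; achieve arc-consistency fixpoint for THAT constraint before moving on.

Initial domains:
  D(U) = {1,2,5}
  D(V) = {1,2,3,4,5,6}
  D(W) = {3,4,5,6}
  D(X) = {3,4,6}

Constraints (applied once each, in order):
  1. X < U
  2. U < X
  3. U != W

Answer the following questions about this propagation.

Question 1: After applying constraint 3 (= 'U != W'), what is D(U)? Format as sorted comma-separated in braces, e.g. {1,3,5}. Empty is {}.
Constraint 1 (X < U) on D(X)={3,4,6} D(U)={1,2,5}: X {3,4,6}->{3,4}; U {1,2,5}->{5}
Constraint 2 (U < X) on D(U)={5} D(X)={3,4}: U {5}->{}; X {3,4}->{}
Constraint 3 (U != W) on D(U)={} D(W)={3,4,5,6}: W {3,4,5,6}->{}
So after constraint 3: D(U) = {}

Answer: {}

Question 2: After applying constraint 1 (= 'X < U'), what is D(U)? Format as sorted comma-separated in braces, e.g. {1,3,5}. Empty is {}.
Constraint 1 (X < U) on D(X)={3,4,6} D(U)={1,2,5}: X {3,4,6}->{3,4}; U {1,2,5}->{5}
So after constraint 1: D(U) = {5}

Answer: {5}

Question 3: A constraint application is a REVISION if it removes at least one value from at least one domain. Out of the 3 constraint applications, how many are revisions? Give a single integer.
Answer: 3

Derivation:
Constraint 1 (X < U) on D(X)={3,4,6} D(U)={1,2,5}: X {3,4,6}->{3,4}; U {1,2,5}->{5} => REVISION
Constraint 2 (U < X) on D(U)={5} D(X)={3,4}: U {5}->{}; X {3,4}->{} => REVISION
Constraint 3 (U != W) on D(U)={} D(W)={3,4,5,6}: W {3,4,5,6}->{} => REVISION
Total revisions = 3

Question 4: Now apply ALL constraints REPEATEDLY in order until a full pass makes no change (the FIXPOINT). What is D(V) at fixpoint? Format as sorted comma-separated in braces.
Answer: {1,2,3,4,5,6}

Derivation:
pass 0 (initial): D(V)={1,2,3,4,5,6}
pass 1: U {1,2,5}->{}; W {3,4,5,6}->{}; X {3,4,6}->{}
pass 2: no change
Fixpoint after 2 passes: D(V) = {1,2,3,4,5,6}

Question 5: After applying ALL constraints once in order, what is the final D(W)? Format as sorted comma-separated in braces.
Answer: {}

Derivation:
Constraint 1 (X < U) on D(X)={3,4,6} D(U)={1,2,5}: X {3,4,6}->{3,4}; U {1,2,5}->{5}
Constraint 2 (U < X) on D(U)={5} D(X)={3,4}: U {5}->{}; X {3,4}->{}
Constraint 3 (U != W) on D(U)={} D(W)={3,4,5,6}: W {3,4,5,6}->{}
So after all 3 constraints: D(W) = {}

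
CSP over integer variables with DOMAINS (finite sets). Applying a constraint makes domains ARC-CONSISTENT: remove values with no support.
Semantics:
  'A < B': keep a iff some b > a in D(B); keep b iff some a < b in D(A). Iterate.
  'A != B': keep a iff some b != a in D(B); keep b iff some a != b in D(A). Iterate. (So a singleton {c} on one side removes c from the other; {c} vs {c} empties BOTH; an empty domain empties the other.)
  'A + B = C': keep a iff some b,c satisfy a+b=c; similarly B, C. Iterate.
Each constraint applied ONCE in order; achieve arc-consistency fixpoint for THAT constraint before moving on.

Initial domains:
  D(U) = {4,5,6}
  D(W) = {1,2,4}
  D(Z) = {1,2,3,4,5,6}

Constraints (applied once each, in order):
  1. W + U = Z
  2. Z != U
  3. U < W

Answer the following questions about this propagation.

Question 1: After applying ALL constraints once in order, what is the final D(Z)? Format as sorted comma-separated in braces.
Constraint 1 (W + U = Z) on D(W)={1,2,4} D(U)={4,5,6} D(Z)={1,2,3,4,5,6}: W {1,2,4}->{1,2}; U {4,5,6}->{4,5}; Z {1,2,3,4,5,6}->{5,6}
Constraint 2 (Z != U) on D(Z)={5,6} D(U)={4,5}: no change
Constraint 3 (U < W) on D(U)={4,5} D(W)={1,2}: U {4,5}->{}; W {1,2}->{}
So after all 3 constraints: D(Z) = {5,6}

Answer: {5,6}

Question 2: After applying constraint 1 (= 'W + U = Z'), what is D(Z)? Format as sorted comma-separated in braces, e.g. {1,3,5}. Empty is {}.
Answer: {5,6}

Derivation:
Constraint 1 (W + U = Z) on D(W)={1,2,4} D(U)={4,5,6} D(Z)={1,2,3,4,5,6}: W {1,2,4}->{1,2}; U {4,5,6}->{4,5}; Z {1,2,3,4,5,6}->{5,6}
So after constraint 1: D(Z) = {5,6}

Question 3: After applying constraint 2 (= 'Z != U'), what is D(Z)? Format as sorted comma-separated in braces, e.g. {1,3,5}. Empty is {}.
Constraint 1 (W + U = Z) on D(W)={1,2,4} D(U)={4,5,6} D(Z)={1,2,3,4,5,6}: W {1,2,4}->{1,2}; U {4,5,6}->{4,5}; Z {1,2,3,4,5,6}->{5,6}
Constraint 2 (Z != U) on D(Z)={5,6} D(U)={4,5}: no change
So after constraint 2: D(Z) = {5,6}

Answer: {5,6}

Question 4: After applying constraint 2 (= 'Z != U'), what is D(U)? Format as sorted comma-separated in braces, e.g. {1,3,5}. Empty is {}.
Constraint 1 (W + U = Z) on D(W)={1,2,4} D(U)={4,5,6} D(Z)={1,2,3,4,5,6}: W {1,2,4}->{1,2}; U {4,5,6}->{4,5}; Z {1,2,3,4,5,6}->{5,6}
Constraint 2 (Z != U) on D(Z)={5,6} D(U)={4,5}: no change
So after constraint 2: D(U) = {4,5}

Answer: {4,5}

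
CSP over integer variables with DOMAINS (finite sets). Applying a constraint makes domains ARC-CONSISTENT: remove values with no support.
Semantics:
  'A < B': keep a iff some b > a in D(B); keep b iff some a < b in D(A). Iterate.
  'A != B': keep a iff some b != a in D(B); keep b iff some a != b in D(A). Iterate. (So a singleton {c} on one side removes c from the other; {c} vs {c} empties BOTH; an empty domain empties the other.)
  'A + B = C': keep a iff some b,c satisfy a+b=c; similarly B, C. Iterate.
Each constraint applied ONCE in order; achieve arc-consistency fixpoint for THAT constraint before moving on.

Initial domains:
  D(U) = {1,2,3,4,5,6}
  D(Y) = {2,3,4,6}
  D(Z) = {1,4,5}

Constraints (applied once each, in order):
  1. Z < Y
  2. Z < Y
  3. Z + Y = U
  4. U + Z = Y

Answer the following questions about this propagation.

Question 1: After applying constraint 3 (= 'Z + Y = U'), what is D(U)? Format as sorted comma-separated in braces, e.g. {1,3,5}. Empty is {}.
Answer: {3,4,5,6}

Derivation:
Constraint 1 (Z < Y) on D(Z)={1,4,5} D(Y)={2,3,4,6}: no change
Constraint 2 (Z < Y) on D(Z)={1,4,5} D(Y)={2,3,4,6}: no change
Constraint 3 (Z + Y = U) on D(Z)={1,4,5} D(Y)={2,3,4,6} D(U)={1,2,3,4,5,6}: Z {1,4,5}->{1,4}; Y {2,3,4,6}->{2,3,4}; U {1,2,3,4,5,6}->{3,4,5,6}
So after constraint 3: D(U) = {3,4,5,6}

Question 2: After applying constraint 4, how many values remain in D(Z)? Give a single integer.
Constraint 1 (Z < Y) on D(Z)={1,4,5} D(Y)={2,3,4,6}: no change
Constraint 2 (Z < Y) on D(Z)={1,4,5} D(Y)={2,3,4,6}: no change
Constraint 3 (Z + Y = U) on D(Z)={1,4,5} D(Y)={2,3,4,6} D(U)={1,2,3,4,5,6}: Z {1,4,5}->{1,4}; Y {2,3,4,6}->{2,3,4}; U {1,2,3,4,5,6}->{3,4,5,6}
Constraint 4 (U + Z = Y) on D(U)={3,4,5,6} D(Z)={1,4} D(Y)={2,3,4}: U {3,4,5,6}->{3}; Z {1,4}->{1}; Y {2,3,4}->{4}
So after constraint 4: D(Z)={1}, size = 1

Answer: 1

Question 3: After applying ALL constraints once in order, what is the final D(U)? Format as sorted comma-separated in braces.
Answer: {3}

Derivation:
Constraint 1 (Z < Y) on D(Z)={1,4,5} D(Y)={2,3,4,6}: no change
Constraint 2 (Z < Y) on D(Z)={1,4,5} D(Y)={2,3,4,6}: no change
Constraint 3 (Z + Y = U) on D(Z)={1,4,5} D(Y)={2,3,4,6} D(U)={1,2,3,4,5,6}: Z {1,4,5}->{1,4}; Y {2,3,4,6}->{2,3,4}; U {1,2,3,4,5,6}->{3,4,5,6}
Constraint 4 (U + Z = Y) on D(U)={3,4,5,6} D(Z)={1,4} D(Y)={2,3,4}: U {3,4,5,6}->{3}; Z {1,4}->{1}; Y {2,3,4}->{4}
So after all 4 constraints: D(U) = {3}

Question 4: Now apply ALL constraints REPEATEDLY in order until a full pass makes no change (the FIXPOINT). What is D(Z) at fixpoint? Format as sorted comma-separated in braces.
Answer: {}

Derivation:
pass 0 (initial): D(Z)={1,4,5}
pass 1: U {1,2,3,4,5,6}->{3}; Y {2,3,4,6}->{4}; Z {1,4,5}->{1}
pass 2: U {3}->{}; Y {4}->{}; Z {1}->{}
pass 3: no change
Fixpoint after 3 passes: D(Z) = {}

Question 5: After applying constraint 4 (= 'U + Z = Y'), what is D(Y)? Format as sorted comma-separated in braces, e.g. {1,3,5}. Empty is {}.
Constraint 1 (Z < Y) on D(Z)={1,4,5} D(Y)={2,3,4,6}: no change
Constraint 2 (Z < Y) on D(Z)={1,4,5} D(Y)={2,3,4,6}: no change
Constraint 3 (Z + Y = U) on D(Z)={1,4,5} D(Y)={2,3,4,6} D(U)={1,2,3,4,5,6}: Z {1,4,5}->{1,4}; Y {2,3,4,6}->{2,3,4}; U {1,2,3,4,5,6}->{3,4,5,6}
Constraint 4 (U + Z = Y) on D(U)={3,4,5,6} D(Z)={1,4} D(Y)={2,3,4}: U {3,4,5,6}->{3}; Z {1,4}->{1}; Y {2,3,4}->{4}
So after constraint 4: D(Y) = {4}

Answer: {4}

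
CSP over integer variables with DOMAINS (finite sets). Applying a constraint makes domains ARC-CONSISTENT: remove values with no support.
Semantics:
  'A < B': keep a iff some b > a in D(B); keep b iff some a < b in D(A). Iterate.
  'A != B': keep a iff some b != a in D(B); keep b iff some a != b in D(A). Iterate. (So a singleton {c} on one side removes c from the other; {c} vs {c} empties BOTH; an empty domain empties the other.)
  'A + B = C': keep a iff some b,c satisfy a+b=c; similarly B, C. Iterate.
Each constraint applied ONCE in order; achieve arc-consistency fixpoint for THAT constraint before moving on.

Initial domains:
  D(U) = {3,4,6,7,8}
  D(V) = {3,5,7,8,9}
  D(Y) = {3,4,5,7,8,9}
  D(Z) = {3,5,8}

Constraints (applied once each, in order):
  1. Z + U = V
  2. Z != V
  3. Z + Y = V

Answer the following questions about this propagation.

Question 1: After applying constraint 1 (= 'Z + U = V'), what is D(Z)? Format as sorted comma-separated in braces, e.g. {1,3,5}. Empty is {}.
Answer: {3,5}

Derivation:
Constraint 1 (Z + U = V) on D(Z)={3,5,8} D(U)={3,4,6,7,8} D(V)={3,5,7,8,9}: Z {3,5,8}->{3,5}; U {3,4,6,7,8}->{3,4,6}; V {3,5,7,8,9}->{7,8,9}
So after constraint 1: D(Z) = {3,5}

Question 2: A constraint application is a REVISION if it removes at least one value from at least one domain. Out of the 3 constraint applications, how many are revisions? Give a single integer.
Constraint 1 (Z + U = V) on D(Z)={3,5,8} D(U)={3,4,6,7,8} D(V)={3,5,7,8,9}: Z {3,5,8}->{3,5}; U {3,4,6,7,8}->{3,4,6}; V {3,5,7,8,9}->{7,8,9} => REVISION
Constraint 2 (Z != V) on D(Z)={3,5} D(V)={7,8,9}: no change => not a revision
Constraint 3 (Z + Y = V) on D(Z)={3,5} D(Y)={3,4,5,7,8,9} D(V)={7,8,9}: Y {3,4,5,7,8,9}->{3,4,5} => REVISION
Total revisions = 2

Answer: 2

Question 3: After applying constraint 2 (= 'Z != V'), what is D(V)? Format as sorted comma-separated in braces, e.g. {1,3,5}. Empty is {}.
Answer: {7,8,9}

Derivation:
Constraint 1 (Z + U = V) on D(Z)={3,5,8} D(U)={3,4,6,7,8} D(V)={3,5,7,8,9}: Z {3,5,8}->{3,5}; U {3,4,6,7,8}->{3,4,6}; V {3,5,7,8,9}->{7,8,9}
Constraint 2 (Z != V) on D(Z)={3,5} D(V)={7,8,9}: no change
So after constraint 2: D(V) = {7,8,9}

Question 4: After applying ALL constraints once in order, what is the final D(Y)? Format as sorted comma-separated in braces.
Constraint 1 (Z + U = V) on D(Z)={3,5,8} D(U)={3,4,6,7,8} D(V)={3,5,7,8,9}: Z {3,5,8}->{3,5}; U {3,4,6,7,8}->{3,4,6}; V {3,5,7,8,9}->{7,8,9}
Constraint 2 (Z != V) on D(Z)={3,5} D(V)={7,8,9}: no change
Constraint 3 (Z + Y = V) on D(Z)={3,5} D(Y)={3,4,5,7,8,9} D(V)={7,8,9}: Y {3,4,5,7,8,9}->{3,4,5}
So after all 3 constraints: D(Y) = {3,4,5}

Answer: {3,4,5}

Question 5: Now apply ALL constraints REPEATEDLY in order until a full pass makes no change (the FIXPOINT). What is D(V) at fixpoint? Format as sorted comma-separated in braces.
Answer: {7,8,9}

Derivation:
pass 0 (initial): D(V)={3,5,7,8,9}
pass 1: U {3,4,6,7,8}->{3,4,6}; V {3,5,7,8,9}->{7,8,9}; Y {3,4,5,7,8,9}->{3,4,5}; Z {3,5,8}->{3,5}
pass 2: no change
Fixpoint after 2 passes: D(V) = {7,8,9}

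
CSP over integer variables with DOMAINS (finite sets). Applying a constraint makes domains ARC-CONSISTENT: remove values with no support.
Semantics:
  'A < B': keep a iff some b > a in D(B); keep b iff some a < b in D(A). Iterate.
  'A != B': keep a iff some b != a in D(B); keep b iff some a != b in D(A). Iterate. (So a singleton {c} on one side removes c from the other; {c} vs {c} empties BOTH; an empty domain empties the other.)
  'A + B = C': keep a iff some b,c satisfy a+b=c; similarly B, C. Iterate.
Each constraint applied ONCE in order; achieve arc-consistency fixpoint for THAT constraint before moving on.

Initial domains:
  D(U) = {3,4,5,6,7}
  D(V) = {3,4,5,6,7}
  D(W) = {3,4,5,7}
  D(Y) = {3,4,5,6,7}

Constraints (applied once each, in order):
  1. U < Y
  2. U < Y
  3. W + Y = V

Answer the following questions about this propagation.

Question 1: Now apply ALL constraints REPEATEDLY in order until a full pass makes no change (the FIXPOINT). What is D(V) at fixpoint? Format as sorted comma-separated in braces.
pass 0 (initial): D(V)={3,4,5,6,7}
pass 1: U {3,4,5,6,7}->{3,4,5,6}; V {3,4,5,6,7}->{7}; W {3,4,5,7}->{3}; Y {3,4,5,6,7}->{4}
pass 2: U {3,4,5,6}->{3}
pass 3: no change
Fixpoint after 3 passes: D(V) = {7}

Answer: {7}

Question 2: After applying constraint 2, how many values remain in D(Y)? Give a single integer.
Constraint 1 (U < Y) on D(U)={3,4,5,6,7} D(Y)={3,4,5,6,7}: U {3,4,5,6,7}->{3,4,5,6}; Y {3,4,5,6,7}->{4,5,6,7}
Constraint 2 (U < Y) on D(U)={3,4,5,6} D(Y)={4,5,6,7}: no change
So after constraint 2: D(Y)={4,5,6,7}, size = 4

Answer: 4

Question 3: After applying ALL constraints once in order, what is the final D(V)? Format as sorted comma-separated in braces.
Constraint 1 (U < Y) on D(U)={3,4,5,6,7} D(Y)={3,4,5,6,7}: U {3,4,5,6,7}->{3,4,5,6}; Y {3,4,5,6,7}->{4,5,6,7}
Constraint 2 (U < Y) on D(U)={3,4,5,6} D(Y)={4,5,6,7}: no change
Constraint 3 (W + Y = V) on D(W)={3,4,5,7} D(Y)={4,5,6,7} D(V)={3,4,5,6,7}: W {3,4,5,7}->{3}; Y {4,5,6,7}->{4}; V {3,4,5,6,7}->{7}
So after all 3 constraints: D(V) = {7}

Answer: {7}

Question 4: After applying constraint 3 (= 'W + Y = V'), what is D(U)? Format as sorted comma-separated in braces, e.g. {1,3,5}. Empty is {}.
Constraint 1 (U < Y) on D(U)={3,4,5,6,7} D(Y)={3,4,5,6,7}: U {3,4,5,6,7}->{3,4,5,6}; Y {3,4,5,6,7}->{4,5,6,7}
Constraint 2 (U < Y) on D(U)={3,4,5,6} D(Y)={4,5,6,7}: no change
Constraint 3 (W + Y = V) on D(W)={3,4,5,7} D(Y)={4,5,6,7} D(V)={3,4,5,6,7}: W {3,4,5,7}->{3}; Y {4,5,6,7}->{4}; V {3,4,5,6,7}->{7}
So after constraint 3: D(U) = {3,4,5,6}

Answer: {3,4,5,6}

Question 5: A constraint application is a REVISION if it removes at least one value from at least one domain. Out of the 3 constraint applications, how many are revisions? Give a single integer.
Constraint 1 (U < Y) on D(U)={3,4,5,6,7} D(Y)={3,4,5,6,7}: U {3,4,5,6,7}->{3,4,5,6}; Y {3,4,5,6,7}->{4,5,6,7} => REVISION
Constraint 2 (U < Y) on D(U)={3,4,5,6} D(Y)={4,5,6,7}: no change => not a revision
Constraint 3 (W + Y = V) on D(W)={3,4,5,7} D(Y)={4,5,6,7} D(V)={3,4,5,6,7}: W {3,4,5,7}->{3}; Y {4,5,6,7}->{4}; V {3,4,5,6,7}->{7} => REVISION
Total revisions = 2

Answer: 2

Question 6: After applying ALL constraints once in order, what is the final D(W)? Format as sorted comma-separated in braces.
Answer: {3}

Derivation:
Constraint 1 (U < Y) on D(U)={3,4,5,6,7} D(Y)={3,4,5,6,7}: U {3,4,5,6,7}->{3,4,5,6}; Y {3,4,5,6,7}->{4,5,6,7}
Constraint 2 (U < Y) on D(U)={3,4,5,6} D(Y)={4,5,6,7}: no change
Constraint 3 (W + Y = V) on D(W)={3,4,5,7} D(Y)={4,5,6,7} D(V)={3,4,5,6,7}: W {3,4,5,7}->{3}; Y {4,5,6,7}->{4}; V {3,4,5,6,7}->{7}
So after all 3 constraints: D(W) = {3}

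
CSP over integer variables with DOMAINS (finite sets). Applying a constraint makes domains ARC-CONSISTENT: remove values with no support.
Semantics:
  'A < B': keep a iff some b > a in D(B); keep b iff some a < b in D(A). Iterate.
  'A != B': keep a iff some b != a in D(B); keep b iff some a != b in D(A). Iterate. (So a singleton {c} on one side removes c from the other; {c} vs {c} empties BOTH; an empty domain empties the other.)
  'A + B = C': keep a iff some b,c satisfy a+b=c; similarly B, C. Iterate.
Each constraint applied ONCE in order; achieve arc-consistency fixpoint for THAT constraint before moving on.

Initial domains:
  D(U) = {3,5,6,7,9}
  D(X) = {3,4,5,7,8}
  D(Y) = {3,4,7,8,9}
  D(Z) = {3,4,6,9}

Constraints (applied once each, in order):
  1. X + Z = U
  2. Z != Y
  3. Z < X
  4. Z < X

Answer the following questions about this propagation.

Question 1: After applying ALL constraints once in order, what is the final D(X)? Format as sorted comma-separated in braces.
Constraint 1 (X + Z = U) on D(X)={3,4,5,7,8} D(Z)={3,4,6,9} D(U)={3,5,6,7,9}: X {3,4,5,7,8}->{3,4,5}; Z {3,4,6,9}->{3,4,6}; U {3,5,6,7,9}->{6,7,9}
Constraint 2 (Z != Y) on D(Z)={3,4,6} D(Y)={3,4,7,8,9}: no change
Constraint 3 (Z < X) on D(Z)={3,4,6} D(X)={3,4,5}: Z {3,4,6}->{3,4}; X {3,4,5}->{4,5}
Constraint 4 (Z < X) on D(Z)={3,4} D(X)={4,5}: no change
So after all 4 constraints: D(X) = {4,5}

Answer: {4,5}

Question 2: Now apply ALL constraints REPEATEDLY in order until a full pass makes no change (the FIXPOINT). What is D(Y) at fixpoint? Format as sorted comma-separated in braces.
pass 0 (initial): D(Y)={3,4,7,8,9}
pass 1: U {3,5,6,7,9}->{6,7,9}; X {3,4,5,7,8}->{4,5}; Z {3,4,6,9}->{3,4}
pass 2: U {6,7,9}->{7,9}
pass 3: no change
Fixpoint after 3 passes: D(Y) = {3,4,7,8,9}

Answer: {3,4,7,8,9}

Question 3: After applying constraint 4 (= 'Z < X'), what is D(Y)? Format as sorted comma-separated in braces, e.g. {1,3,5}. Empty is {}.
Answer: {3,4,7,8,9}

Derivation:
Constraint 1 (X + Z = U) on D(X)={3,4,5,7,8} D(Z)={3,4,6,9} D(U)={3,5,6,7,9}: X {3,4,5,7,8}->{3,4,5}; Z {3,4,6,9}->{3,4,6}; U {3,5,6,7,9}->{6,7,9}
Constraint 2 (Z != Y) on D(Z)={3,4,6} D(Y)={3,4,7,8,9}: no change
Constraint 3 (Z < X) on D(Z)={3,4,6} D(X)={3,4,5}: Z {3,4,6}->{3,4}; X {3,4,5}->{4,5}
Constraint 4 (Z < X) on D(Z)={3,4} D(X)={4,5}: no change
So after constraint 4: D(Y) = {3,4,7,8,9}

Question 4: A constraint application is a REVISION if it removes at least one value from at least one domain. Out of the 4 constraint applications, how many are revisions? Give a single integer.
Constraint 1 (X + Z = U) on D(X)={3,4,5,7,8} D(Z)={3,4,6,9} D(U)={3,5,6,7,9}: X {3,4,5,7,8}->{3,4,5}; Z {3,4,6,9}->{3,4,6}; U {3,5,6,7,9}->{6,7,9} => REVISION
Constraint 2 (Z != Y) on D(Z)={3,4,6} D(Y)={3,4,7,8,9}: no change => not a revision
Constraint 3 (Z < X) on D(Z)={3,4,6} D(X)={3,4,5}: Z {3,4,6}->{3,4}; X {3,4,5}->{4,5} => REVISION
Constraint 4 (Z < X) on D(Z)={3,4} D(X)={4,5}: no change => not a revision
Total revisions = 2

Answer: 2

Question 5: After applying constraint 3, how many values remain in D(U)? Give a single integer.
Constraint 1 (X + Z = U) on D(X)={3,4,5,7,8} D(Z)={3,4,6,9} D(U)={3,5,6,7,9}: X {3,4,5,7,8}->{3,4,5}; Z {3,4,6,9}->{3,4,6}; U {3,5,6,7,9}->{6,7,9}
Constraint 2 (Z != Y) on D(Z)={3,4,6} D(Y)={3,4,7,8,9}: no change
Constraint 3 (Z < X) on D(Z)={3,4,6} D(X)={3,4,5}: Z {3,4,6}->{3,4}; X {3,4,5}->{4,5}
So after constraint 3: D(U)={6,7,9}, size = 3

Answer: 3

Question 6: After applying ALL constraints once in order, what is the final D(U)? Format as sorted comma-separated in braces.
Answer: {6,7,9}

Derivation:
Constraint 1 (X + Z = U) on D(X)={3,4,5,7,8} D(Z)={3,4,6,9} D(U)={3,5,6,7,9}: X {3,4,5,7,8}->{3,4,5}; Z {3,4,6,9}->{3,4,6}; U {3,5,6,7,9}->{6,7,9}
Constraint 2 (Z != Y) on D(Z)={3,4,6} D(Y)={3,4,7,8,9}: no change
Constraint 3 (Z < X) on D(Z)={3,4,6} D(X)={3,4,5}: Z {3,4,6}->{3,4}; X {3,4,5}->{4,5}
Constraint 4 (Z < X) on D(Z)={3,4} D(X)={4,5}: no change
So after all 4 constraints: D(U) = {6,7,9}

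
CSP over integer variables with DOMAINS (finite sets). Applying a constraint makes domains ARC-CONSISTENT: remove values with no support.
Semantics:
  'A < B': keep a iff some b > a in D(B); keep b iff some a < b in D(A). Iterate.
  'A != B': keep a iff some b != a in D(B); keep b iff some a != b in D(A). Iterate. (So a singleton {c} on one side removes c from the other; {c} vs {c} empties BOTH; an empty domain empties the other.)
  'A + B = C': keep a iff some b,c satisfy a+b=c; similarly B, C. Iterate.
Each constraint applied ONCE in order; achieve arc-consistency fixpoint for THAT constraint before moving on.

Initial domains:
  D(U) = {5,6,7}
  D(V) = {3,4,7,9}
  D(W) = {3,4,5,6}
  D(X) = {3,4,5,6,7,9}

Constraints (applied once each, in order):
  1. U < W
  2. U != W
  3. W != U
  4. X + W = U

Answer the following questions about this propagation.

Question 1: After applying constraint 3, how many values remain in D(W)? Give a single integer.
Answer: 1

Derivation:
Constraint 1 (U < W) on D(U)={5,6,7} D(W)={3,4,5,6}: U {5,6,7}->{5}; W {3,4,5,6}->{6}
Constraint 2 (U != W) on D(U)={5} D(W)={6}: no change
Constraint 3 (W != U) on D(W)={6} D(U)={5}: no change
So after constraint 3: D(W)={6}, size = 1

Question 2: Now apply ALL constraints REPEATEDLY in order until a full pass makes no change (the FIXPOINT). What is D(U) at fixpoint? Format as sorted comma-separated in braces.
Answer: {}

Derivation:
pass 0 (initial): D(U)={5,6,7}
pass 1: U {5,6,7}->{}; W {3,4,5,6}->{}; X {3,4,5,6,7,9}->{}
pass 2: no change
Fixpoint after 2 passes: D(U) = {}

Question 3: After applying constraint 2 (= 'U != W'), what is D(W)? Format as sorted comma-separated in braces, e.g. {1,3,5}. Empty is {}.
Answer: {6}

Derivation:
Constraint 1 (U < W) on D(U)={5,6,7} D(W)={3,4,5,6}: U {5,6,7}->{5}; W {3,4,5,6}->{6}
Constraint 2 (U != W) on D(U)={5} D(W)={6}: no change
So after constraint 2: D(W) = {6}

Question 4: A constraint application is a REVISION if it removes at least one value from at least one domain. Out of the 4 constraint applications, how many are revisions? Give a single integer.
Answer: 2

Derivation:
Constraint 1 (U < W) on D(U)={5,6,7} D(W)={3,4,5,6}: U {5,6,7}->{5}; W {3,4,5,6}->{6} => REVISION
Constraint 2 (U != W) on D(U)={5} D(W)={6}: no change => not a revision
Constraint 3 (W != U) on D(W)={6} D(U)={5}: no change => not a revision
Constraint 4 (X + W = U) on D(X)={3,4,5,6,7,9} D(W)={6} D(U)={5}: X {3,4,5,6,7,9}->{}; W {6}->{}; U {5}->{} => REVISION
Total revisions = 2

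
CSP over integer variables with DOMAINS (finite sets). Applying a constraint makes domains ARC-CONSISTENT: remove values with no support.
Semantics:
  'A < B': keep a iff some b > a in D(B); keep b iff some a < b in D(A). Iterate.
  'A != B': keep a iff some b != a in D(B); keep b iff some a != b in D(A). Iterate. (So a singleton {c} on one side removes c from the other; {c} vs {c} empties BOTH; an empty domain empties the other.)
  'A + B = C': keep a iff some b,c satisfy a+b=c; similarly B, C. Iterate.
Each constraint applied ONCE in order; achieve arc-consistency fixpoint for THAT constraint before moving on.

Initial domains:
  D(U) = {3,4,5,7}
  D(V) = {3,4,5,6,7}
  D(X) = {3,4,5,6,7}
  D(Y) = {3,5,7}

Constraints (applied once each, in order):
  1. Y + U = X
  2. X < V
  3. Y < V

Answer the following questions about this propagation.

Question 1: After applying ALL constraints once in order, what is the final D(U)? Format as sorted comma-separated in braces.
Constraint 1 (Y + U = X) on D(Y)={3,5,7} D(U)={3,4,5,7} D(X)={3,4,5,6,7}: Y {3,5,7}->{3}; U {3,4,5,7}->{3,4}; X {3,4,5,6,7}->{6,7}
Constraint 2 (X < V) on D(X)={6,7} D(V)={3,4,5,6,7}: X {6,7}->{6}; V {3,4,5,6,7}->{7}
Constraint 3 (Y < V) on D(Y)={3} D(V)={7}: no change
So after all 3 constraints: D(U) = {3,4}

Answer: {3,4}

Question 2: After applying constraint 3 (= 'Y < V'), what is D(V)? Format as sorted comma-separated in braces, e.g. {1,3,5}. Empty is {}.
Answer: {7}

Derivation:
Constraint 1 (Y + U = X) on D(Y)={3,5,7} D(U)={3,4,5,7} D(X)={3,4,5,6,7}: Y {3,5,7}->{3}; U {3,4,5,7}->{3,4}; X {3,4,5,6,7}->{6,7}
Constraint 2 (X < V) on D(X)={6,7} D(V)={3,4,5,6,7}: X {6,7}->{6}; V {3,4,5,6,7}->{7}
Constraint 3 (Y < V) on D(Y)={3} D(V)={7}: no change
So after constraint 3: D(V) = {7}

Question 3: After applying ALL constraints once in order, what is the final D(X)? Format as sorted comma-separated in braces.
Answer: {6}

Derivation:
Constraint 1 (Y + U = X) on D(Y)={3,5,7} D(U)={3,4,5,7} D(X)={3,4,5,6,7}: Y {3,5,7}->{3}; U {3,4,5,7}->{3,4}; X {3,4,5,6,7}->{6,7}
Constraint 2 (X < V) on D(X)={6,7} D(V)={3,4,5,6,7}: X {6,7}->{6}; V {3,4,5,6,7}->{7}
Constraint 3 (Y < V) on D(Y)={3} D(V)={7}: no change
So after all 3 constraints: D(X) = {6}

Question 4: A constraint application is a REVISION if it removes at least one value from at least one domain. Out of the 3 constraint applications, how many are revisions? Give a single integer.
Answer: 2

Derivation:
Constraint 1 (Y + U = X) on D(Y)={3,5,7} D(U)={3,4,5,7} D(X)={3,4,5,6,7}: Y {3,5,7}->{3}; U {3,4,5,7}->{3,4}; X {3,4,5,6,7}->{6,7} => REVISION
Constraint 2 (X < V) on D(X)={6,7} D(V)={3,4,5,6,7}: X {6,7}->{6}; V {3,4,5,6,7}->{7} => REVISION
Constraint 3 (Y < V) on D(Y)={3} D(V)={7}: no change => not a revision
Total revisions = 2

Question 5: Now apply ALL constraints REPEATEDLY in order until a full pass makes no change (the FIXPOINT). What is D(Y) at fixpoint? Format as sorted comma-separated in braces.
Answer: {3}

Derivation:
pass 0 (initial): D(Y)={3,5,7}
pass 1: U {3,4,5,7}->{3,4}; V {3,4,5,6,7}->{7}; X {3,4,5,6,7}->{6}; Y {3,5,7}->{3}
pass 2: U {3,4}->{3}
pass 3: no change
Fixpoint after 3 passes: D(Y) = {3}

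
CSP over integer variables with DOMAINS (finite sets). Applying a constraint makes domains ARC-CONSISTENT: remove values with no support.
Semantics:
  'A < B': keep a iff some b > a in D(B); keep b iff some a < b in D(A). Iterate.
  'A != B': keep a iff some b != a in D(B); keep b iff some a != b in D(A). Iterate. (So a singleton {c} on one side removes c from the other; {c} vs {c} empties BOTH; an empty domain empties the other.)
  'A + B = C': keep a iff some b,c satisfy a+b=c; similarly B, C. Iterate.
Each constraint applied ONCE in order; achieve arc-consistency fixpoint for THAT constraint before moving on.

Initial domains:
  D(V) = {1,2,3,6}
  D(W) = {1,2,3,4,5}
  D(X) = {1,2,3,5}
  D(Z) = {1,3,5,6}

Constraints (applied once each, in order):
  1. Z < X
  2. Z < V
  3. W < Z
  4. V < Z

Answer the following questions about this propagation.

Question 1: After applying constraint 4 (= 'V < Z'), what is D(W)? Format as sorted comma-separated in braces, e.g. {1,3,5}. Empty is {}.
Answer: {1,2}

Derivation:
Constraint 1 (Z < X) on D(Z)={1,3,5,6} D(X)={1,2,3,5}: Z {1,3,5,6}->{1,3}; X {1,2,3,5}->{2,3,5}
Constraint 2 (Z < V) on D(Z)={1,3} D(V)={1,2,3,6}: V {1,2,3,6}->{2,3,6}
Constraint 3 (W < Z) on D(W)={1,2,3,4,5} D(Z)={1,3}: W {1,2,3,4,5}->{1,2}; Z {1,3}->{3}
Constraint 4 (V < Z) on D(V)={2,3,6} D(Z)={3}: V {2,3,6}->{2}
So after constraint 4: D(W) = {1,2}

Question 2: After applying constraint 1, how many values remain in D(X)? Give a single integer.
Constraint 1 (Z < X) on D(Z)={1,3,5,6} D(X)={1,2,3,5}: Z {1,3,5,6}->{1,3}; X {1,2,3,5}->{2,3,5}
So after constraint 1: D(X)={2,3,5}, size = 3

Answer: 3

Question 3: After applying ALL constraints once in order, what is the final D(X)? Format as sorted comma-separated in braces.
Constraint 1 (Z < X) on D(Z)={1,3,5,6} D(X)={1,2,3,5}: Z {1,3,5,6}->{1,3}; X {1,2,3,5}->{2,3,5}
Constraint 2 (Z < V) on D(Z)={1,3} D(V)={1,2,3,6}: V {1,2,3,6}->{2,3,6}
Constraint 3 (W < Z) on D(W)={1,2,3,4,5} D(Z)={1,3}: W {1,2,3,4,5}->{1,2}; Z {1,3}->{3}
Constraint 4 (V < Z) on D(V)={2,3,6} D(Z)={3}: V {2,3,6}->{2}
So after all 4 constraints: D(X) = {2,3,5}

Answer: {2,3,5}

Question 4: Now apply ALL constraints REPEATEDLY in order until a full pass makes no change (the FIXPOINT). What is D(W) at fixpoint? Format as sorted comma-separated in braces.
pass 0 (initial): D(W)={1,2,3,4,5}
pass 1: V {1,2,3,6}->{2}; W {1,2,3,4,5}->{1,2}; X {1,2,3,5}->{2,3,5}; Z {1,3,5,6}->{3}
pass 2: V {2}->{}; W {1,2}->{}; X {2,3,5}->{5}; Z {3}->{}
pass 3: X {5}->{}
pass 4: no change
Fixpoint after 4 passes: D(W) = {}

Answer: {}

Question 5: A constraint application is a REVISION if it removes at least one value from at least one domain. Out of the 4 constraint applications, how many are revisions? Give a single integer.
Constraint 1 (Z < X) on D(Z)={1,3,5,6} D(X)={1,2,3,5}: Z {1,3,5,6}->{1,3}; X {1,2,3,5}->{2,3,5} => REVISION
Constraint 2 (Z < V) on D(Z)={1,3} D(V)={1,2,3,6}: V {1,2,3,6}->{2,3,6} => REVISION
Constraint 3 (W < Z) on D(W)={1,2,3,4,5} D(Z)={1,3}: W {1,2,3,4,5}->{1,2}; Z {1,3}->{3} => REVISION
Constraint 4 (V < Z) on D(V)={2,3,6} D(Z)={3}: V {2,3,6}->{2} => REVISION
Total revisions = 4

Answer: 4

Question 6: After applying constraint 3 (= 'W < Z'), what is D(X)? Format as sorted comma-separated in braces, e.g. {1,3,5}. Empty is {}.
Answer: {2,3,5}

Derivation:
Constraint 1 (Z < X) on D(Z)={1,3,5,6} D(X)={1,2,3,5}: Z {1,3,5,6}->{1,3}; X {1,2,3,5}->{2,3,5}
Constraint 2 (Z < V) on D(Z)={1,3} D(V)={1,2,3,6}: V {1,2,3,6}->{2,3,6}
Constraint 3 (W < Z) on D(W)={1,2,3,4,5} D(Z)={1,3}: W {1,2,3,4,5}->{1,2}; Z {1,3}->{3}
So after constraint 3: D(X) = {2,3,5}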